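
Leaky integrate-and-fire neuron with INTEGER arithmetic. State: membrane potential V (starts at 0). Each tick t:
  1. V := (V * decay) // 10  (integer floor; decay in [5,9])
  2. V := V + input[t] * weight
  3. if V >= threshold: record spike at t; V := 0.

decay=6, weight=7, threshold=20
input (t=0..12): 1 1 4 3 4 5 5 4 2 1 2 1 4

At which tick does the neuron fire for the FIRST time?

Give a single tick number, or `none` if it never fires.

Answer: 2

Derivation:
t=0: input=1 -> V=7
t=1: input=1 -> V=11
t=2: input=4 -> V=0 FIRE
t=3: input=3 -> V=0 FIRE
t=4: input=4 -> V=0 FIRE
t=5: input=5 -> V=0 FIRE
t=6: input=5 -> V=0 FIRE
t=7: input=4 -> V=0 FIRE
t=8: input=2 -> V=14
t=9: input=1 -> V=15
t=10: input=2 -> V=0 FIRE
t=11: input=1 -> V=7
t=12: input=4 -> V=0 FIRE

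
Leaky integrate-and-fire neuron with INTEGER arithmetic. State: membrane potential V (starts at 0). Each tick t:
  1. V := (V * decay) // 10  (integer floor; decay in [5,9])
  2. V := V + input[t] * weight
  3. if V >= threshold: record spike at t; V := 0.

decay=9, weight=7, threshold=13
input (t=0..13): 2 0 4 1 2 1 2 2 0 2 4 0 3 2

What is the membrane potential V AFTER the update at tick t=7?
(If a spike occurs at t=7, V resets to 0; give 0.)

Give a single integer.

Answer: 0

Derivation:
t=0: input=2 -> V=0 FIRE
t=1: input=0 -> V=0
t=2: input=4 -> V=0 FIRE
t=3: input=1 -> V=7
t=4: input=2 -> V=0 FIRE
t=5: input=1 -> V=7
t=6: input=2 -> V=0 FIRE
t=7: input=2 -> V=0 FIRE
t=8: input=0 -> V=0
t=9: input=2 -> V=0 FIRE
t=10: input=4 -> V=0 FIRE
t=11: input=0 -> V=0
t=12: input=3 -> V=0 FIRE
t=13: input=2 -> V=0 FIRE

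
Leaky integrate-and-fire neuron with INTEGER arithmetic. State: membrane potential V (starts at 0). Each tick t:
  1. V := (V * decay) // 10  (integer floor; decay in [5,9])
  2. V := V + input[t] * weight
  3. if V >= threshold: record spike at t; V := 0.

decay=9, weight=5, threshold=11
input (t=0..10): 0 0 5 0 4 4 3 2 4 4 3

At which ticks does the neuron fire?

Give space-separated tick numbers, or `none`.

t=0: input=0 -> V=0
t=1: input=0 -> V=0
t=2: input=5 -> V=0 FIRE
t=3: input=0 -> V=0
t=4: input=4 -> V=0 FIRE
t=5: input=4 -> V=0 FIRE
t=6: input=3 -> V=0 FIRE
t=7: input=2 -> V=10
t=8: input=4 -> V=0 FIRE
t=9: input=4 -> V=0 FIRE
t=10: input=3 -> V=0 FIRE

Answer: 2 4 5 6 8 9 10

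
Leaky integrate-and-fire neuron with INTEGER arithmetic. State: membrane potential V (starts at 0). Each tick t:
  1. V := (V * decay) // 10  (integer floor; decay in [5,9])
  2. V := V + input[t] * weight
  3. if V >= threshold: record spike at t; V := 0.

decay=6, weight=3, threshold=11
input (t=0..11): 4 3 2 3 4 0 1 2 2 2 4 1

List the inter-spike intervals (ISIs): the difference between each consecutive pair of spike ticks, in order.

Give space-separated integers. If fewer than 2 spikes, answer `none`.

Answer: 2 2 5 1

Derivation:
t=0: input=4 -> V=0 FIRE
t=1: input=3 -> V=9
t=2: input=2 -> V=0 FIRE
t=3: input=3 -> V=9
t=4: input=4 -> V=0 FIRE
t=5: input=0 -> V=0
t=6: input=1 -> V=3
t=7: input=2 -> V=7
t=8: input=2 -> V=10
t=9: input=2 -> V=0 FIRE
t=10: input=4 -> V=0 FIRE
t=11: input=1 -> V=3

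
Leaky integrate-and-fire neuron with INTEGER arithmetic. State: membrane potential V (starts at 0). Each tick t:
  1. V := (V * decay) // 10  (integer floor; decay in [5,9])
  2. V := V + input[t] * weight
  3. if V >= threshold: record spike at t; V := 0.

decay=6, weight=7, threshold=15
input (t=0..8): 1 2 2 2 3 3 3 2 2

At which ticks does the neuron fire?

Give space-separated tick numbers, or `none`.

Answer: 1 3 4 5 6 8

Derivation:
t=0: input=1 -> V=7
t=1: input=2 -> V=0 FIRE
t=2: input=2 -> V=14
t=3: input=2 -> V=0 FIRE
t=4: input=3 -> V=0 FIRE
t=5: input=3 -> V=0 FIRE
t=6: input=3 -> V=0 FIRE
t=7: input=2 -> V=14
t=8: input=2 -> V=0 FIRE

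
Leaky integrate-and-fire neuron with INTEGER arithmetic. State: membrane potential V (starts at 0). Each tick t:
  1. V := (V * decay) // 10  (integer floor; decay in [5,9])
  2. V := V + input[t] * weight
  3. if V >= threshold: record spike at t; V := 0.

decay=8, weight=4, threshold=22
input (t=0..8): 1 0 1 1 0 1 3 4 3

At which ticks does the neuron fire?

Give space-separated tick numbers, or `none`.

Answer: 7

Derivation:
t=0: input=1 -> V=4
t=1: input=0 -> V=3
t=2: input=1 -> V=6
t=3: input=1 -> V=8
t=4: input=0 -> V=6
t=5: input=1 -> V=8
t=6: input=3 -> V=18
t=7: input=4 -> V=0 FIRE
t=8: input=3 -> V=12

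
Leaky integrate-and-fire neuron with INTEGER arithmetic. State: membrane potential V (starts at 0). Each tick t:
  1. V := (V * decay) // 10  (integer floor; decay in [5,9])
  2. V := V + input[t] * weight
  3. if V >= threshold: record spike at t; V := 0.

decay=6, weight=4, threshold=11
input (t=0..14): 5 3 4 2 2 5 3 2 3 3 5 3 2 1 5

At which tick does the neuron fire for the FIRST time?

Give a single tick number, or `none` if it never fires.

t=0: input=5 -> V=0 FIRE
t=1: input=3 -> V=0 FIRE
t=2: input=4 -> V=0 FIRE
t=3: input=2 -> V=8
t=4: input=2 -> V=0 FIRE
t=5: input=5 -> V=0 FIRE
t=6: input=3 -> V=0 FIRE
t=7: input=2 -> V=8
t=8: input=3 -> V=0 FIRE
t=9: input=3 -> V=0 FIRE
t=10: input=5 -> V=0 FIRE
t=11: input=3 -> V=0 FIRE
t=12: input=2 -> V=8
t=13: input=1 -> V=8
t=14: input=5 -> V=0 FIRE

Answer: 0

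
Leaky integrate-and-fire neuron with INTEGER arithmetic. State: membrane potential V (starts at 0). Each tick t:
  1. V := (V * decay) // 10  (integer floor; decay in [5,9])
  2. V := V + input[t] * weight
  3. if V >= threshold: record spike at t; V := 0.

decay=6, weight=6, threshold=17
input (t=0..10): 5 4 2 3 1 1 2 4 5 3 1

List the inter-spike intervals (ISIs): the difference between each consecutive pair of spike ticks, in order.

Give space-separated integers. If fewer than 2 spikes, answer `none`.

t=0: input=5 -> V=0 FIRE
t=1: input=4 -> V=0 FIRE
t=2: input=2 -> V=12
t=3: input=3 -> V=0 FIRE
t=4: input=1 -> V=6
t=5: input=1 -> V=9
t=6: input=2 -> V=0 FIRE
t=7: input=4 -> V=0 FIRE
t=8: input=5 -> V=0 FIRE
t=9: input=3 -> V=0 FIRE
t=10: input=1 -> V=6

Answer: 1 2 3 1 1 1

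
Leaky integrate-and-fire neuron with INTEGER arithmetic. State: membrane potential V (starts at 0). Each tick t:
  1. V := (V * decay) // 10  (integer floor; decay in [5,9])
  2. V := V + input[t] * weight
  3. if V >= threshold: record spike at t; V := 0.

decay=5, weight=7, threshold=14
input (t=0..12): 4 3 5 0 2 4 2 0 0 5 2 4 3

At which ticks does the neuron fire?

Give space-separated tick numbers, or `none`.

Answer: 0 1 2 4 5 6 9 10 11 12

Derivation:
t=0: input=4 -> V=0 FIRE
t=1: input=3 -> V=0 FIRE
t=2: input=5 -> V=0 FIRE
t=3: input=0 -> V=0
t=4: input=2 -> V=0 FIRE
t=5: input=4 -> V=0 FIRE
t=6: input=2 -> V=0 FIRE
t=7: input=0 -> V=0
t=8: input=0 -> V=0
t=9: input=5 -> V=0 FIRE
t=10: input=2 -> V=0 FIRE
t=11: input=4 -> V=0 FIRE
t=12: input=3 -> V=0 FIRE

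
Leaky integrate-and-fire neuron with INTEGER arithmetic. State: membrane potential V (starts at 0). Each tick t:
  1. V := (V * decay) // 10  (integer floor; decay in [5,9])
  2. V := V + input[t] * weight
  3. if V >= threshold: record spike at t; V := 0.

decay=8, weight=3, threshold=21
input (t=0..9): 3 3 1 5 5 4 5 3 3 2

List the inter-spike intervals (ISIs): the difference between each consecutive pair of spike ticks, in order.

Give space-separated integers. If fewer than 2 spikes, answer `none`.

Answer: 2 2

Derivation:
t=0: input=3 -> V=9
t=1: input=3 -> V=16
t=2: input=1 -> V=15
t=3: input=5 -> V=0 FIRE
t=4: input=5 -> V=15
t=5: input=4 -> V=0 FIRE
t=6: input=5 -> V=15
t=7: input=3 -> V=0 FIRE
t=8: input=3 -> V=9
t=9: input=2 -> V=13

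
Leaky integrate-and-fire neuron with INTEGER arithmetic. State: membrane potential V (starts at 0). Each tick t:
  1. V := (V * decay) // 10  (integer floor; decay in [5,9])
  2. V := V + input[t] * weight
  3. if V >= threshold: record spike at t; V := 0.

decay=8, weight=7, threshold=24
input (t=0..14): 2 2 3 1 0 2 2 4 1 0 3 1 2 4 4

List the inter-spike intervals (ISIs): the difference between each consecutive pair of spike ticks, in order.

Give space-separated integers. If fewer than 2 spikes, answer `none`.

t=0: input=2 -> V=14
t=1: input=2 -> V=0 FIRE
t=2: input=3 -> V=21
t=3: input=1 -> V=23
t=4: input=0 -> V=18
t=5: input=2 -> V=0 FIRE
t=6: input=2 -> V=14
t=7: input=4 -> V=0 FIRE
t=8: input=1 -> V=7
t=9: input=0 -> V=5
t=10: input=3 -> V=0 FIRE
t=11: input=1 -> V=7
t=12: input=2 -> V=19
t=13: input=4 -> V=0 FIRE
t=14: input=4 -> V=0 FIRE

Answer: 4 2 3 3 1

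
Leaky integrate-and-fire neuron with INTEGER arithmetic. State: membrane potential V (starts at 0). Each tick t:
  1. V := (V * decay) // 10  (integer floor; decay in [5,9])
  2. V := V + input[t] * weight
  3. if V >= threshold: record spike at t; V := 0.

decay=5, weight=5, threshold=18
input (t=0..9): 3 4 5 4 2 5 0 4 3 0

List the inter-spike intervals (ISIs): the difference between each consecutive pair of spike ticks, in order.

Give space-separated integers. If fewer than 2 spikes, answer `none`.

t=0: input=3 -> V=15
t=1: input=4 -> V=0 FIRE
t=2: input=5 -> V=0 FIRE
t=3: input=4 -> V=0 FIRE
t=4: input=2 -> V=10
t=5: input=5 -> V=0 FIRE
t=6: input=0 -> V=0
t=7: input=4 -> V=0 FIRE
t=8: input=3 -> V=15
t=9: input=0 -> V=7

Answer: 1 1 2 2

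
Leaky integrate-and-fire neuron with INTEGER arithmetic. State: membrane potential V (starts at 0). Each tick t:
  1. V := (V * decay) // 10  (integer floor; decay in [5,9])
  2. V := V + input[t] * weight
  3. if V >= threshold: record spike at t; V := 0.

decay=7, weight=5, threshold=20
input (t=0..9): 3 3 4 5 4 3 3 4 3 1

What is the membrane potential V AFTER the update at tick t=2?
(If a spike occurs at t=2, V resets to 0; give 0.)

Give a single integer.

Answer: 0

Derivation:
t=0: input=3 -> V=15
t=1: input=3 -> V=0 FIRE
t=2: input=4 -> V=0 FIRE
t=3: input=5 -> V=0 FIRE
t=4: input=4 -> V=0 FIRE
t=5: input=3 -> V=15
t=6: input=3 -> V=0 FIRE
t=7: input=4 -> V=0 FIRE
t=8: input=3 -> V=15
t=9: input=1 -> V=15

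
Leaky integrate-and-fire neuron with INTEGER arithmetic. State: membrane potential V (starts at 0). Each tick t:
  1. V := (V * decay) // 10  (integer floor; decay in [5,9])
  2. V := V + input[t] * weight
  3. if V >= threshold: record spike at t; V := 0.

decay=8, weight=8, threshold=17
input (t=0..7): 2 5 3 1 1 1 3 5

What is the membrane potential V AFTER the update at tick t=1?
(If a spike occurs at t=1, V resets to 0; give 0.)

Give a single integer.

Answer: 0

Derivation:
t=0: input=2 -> V=16
t=1: input=5 -> V=0 FIRE
t=2: input=3 -> V=0 FIRE
t=3: input=1 -> V=8
t=4: input=1 -> V=14
t=5: input=1 -> V=0 FIRE
t=6: input=3 -> V=0 FIRE
t=7: input=5 -> V=0 FIRE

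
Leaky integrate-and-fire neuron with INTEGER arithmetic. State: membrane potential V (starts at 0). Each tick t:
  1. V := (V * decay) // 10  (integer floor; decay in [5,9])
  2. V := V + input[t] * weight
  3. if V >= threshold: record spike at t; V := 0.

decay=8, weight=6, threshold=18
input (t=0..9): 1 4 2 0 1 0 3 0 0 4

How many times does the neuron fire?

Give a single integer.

Answer: 3

Derivation:
t=0: input=1 -> V=6
t=1: input=4 -> V=0 FIRE
t=2: input=2 -> V=12
t=3: input=0 -> V=9
t=4: input=1 -> V=13
t=5: input=0 -> V=10
t=6: input=3 -> V=0 FIRE
t=7: input=0 -> V=0
t=8: input=0 -> V=0
t=9: input=4 -> V=0 FIRE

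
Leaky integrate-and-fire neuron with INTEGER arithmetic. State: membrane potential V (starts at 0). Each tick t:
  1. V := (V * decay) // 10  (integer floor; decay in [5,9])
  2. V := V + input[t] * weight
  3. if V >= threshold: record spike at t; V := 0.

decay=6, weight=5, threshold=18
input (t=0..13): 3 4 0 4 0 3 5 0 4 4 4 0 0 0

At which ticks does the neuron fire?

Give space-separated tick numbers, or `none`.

t=0: input=3 -> V=15
t=1: input=4 -> V=0 FIRE
t=2: input=0 -> V=0
t=3: input=4 -> V=0 FIRE
t=4: input=0 -> V=0
t=5: input=3 -> V=15
t=6: input=5 -> V=0 FIRE
t=7: input=0 -> V=0
t=8: input=4 -> V=0 FIRE
t=9: input=4 -> V=0 FIRE
t=10: input=4 -> V=0 FIRE
t=11: input=0 -> V=0
t=12: input=0 -> V=0
t=13: input=0 -> V=0

Answer: 1 3 6 8 9 10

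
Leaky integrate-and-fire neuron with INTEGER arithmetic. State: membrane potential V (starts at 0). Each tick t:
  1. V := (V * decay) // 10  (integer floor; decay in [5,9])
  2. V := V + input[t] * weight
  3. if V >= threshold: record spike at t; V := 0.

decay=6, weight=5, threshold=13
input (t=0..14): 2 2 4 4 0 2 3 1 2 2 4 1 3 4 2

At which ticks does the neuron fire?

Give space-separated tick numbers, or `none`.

t=0: input=2 -> V=10
t=1: input=2 -> V=0 FIRE
t=2: input=4 -> V=0 FIRE
t=3: input=4 -> V=0 FIRE
t=4: input=0 -> V=0
t=5: input=2 -> V=10
t=6: input=3 -> V=0 FIRE
t=7: input=1 -> V=5
t=8: input=2 -> V=0 FIRE
t=9: input=2 -> V=10
t=10: input=4 -> V=0 FIRE
t=11: input=1 -> V=5
t=12: input=3 -> V=0 FIRE
t=13: input=4 -> V=0 FIRE
t=14: input=2 -> V=10

Answer: 1 2 3 6 8 10 12 13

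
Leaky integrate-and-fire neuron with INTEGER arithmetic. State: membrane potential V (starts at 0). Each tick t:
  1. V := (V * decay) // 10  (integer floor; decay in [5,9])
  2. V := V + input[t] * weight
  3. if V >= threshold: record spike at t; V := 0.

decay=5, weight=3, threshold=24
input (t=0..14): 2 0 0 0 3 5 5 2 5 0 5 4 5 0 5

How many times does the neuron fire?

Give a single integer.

t=0: input=2 -> V=6
t=1: input=0 -> V=3
t=2: input=0 -> V=1
t=3: input=0 -> V=0
t=4: input=3 -> V=9
t=5: input=5 -> V=19
t=6: input=5 -> V=0 FIRE
t=7: input=2 -> V=6
t=8: input=5 -> V=18
t=9: input=0 -> V=9
t=10: input=5 -> V=19
t=11: input=4 -> V=21
t=12: input=5 -> V=0 FIRE
t=13: input=0 -> V=0
t=14: input=5 -> V=15

Answer: 2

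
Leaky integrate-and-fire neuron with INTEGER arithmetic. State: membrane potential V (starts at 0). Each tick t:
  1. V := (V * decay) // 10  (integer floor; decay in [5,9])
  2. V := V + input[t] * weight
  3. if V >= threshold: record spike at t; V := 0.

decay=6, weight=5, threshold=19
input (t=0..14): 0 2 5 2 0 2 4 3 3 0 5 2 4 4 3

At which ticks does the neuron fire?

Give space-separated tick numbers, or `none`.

Answer: 2 6 8 10 12 13

Derivation:
t=0: input=0 -> V=0
t=1: input=2 -> V=10
t=2: input=5 -> V=0 FIRE
t=3: input=2 -> V=10
t=4: input=0 -> V=6
t=5: input=2 -> V=13
t=6: input=4 -> V=0 FIRE
t=7: input=3 -> V=15
t=8: input=3 -> V=0 FIRE
t=9: input=0 -> V=0
t=10: input=5 -> V=0 FIRE
t=11: input=2 -> V=10
t=12: input=4 -> V=0 FIRE
t=13: input=4 -> V=0 FIRE
t=14: input=3 -> V=15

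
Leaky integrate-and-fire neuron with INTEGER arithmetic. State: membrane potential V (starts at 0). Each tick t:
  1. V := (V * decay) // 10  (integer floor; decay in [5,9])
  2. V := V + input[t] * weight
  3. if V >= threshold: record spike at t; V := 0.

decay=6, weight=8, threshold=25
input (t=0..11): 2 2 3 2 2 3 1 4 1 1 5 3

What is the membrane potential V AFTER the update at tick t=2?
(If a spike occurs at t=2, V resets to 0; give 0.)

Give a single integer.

t=0: input=2 -> V=16
t=1: input=2 -> V=0 FIRE
t=2: input=3 -> V=24
t=3: input=2 -> V=0 FIRE
t=4: input=2 -> V=16
t=5: input=3 -> V=0 FIRE
t=6: input=1 -> V=8
t=7: input=4 -> V=0 FIRE
t=8: input=1 -> V=8
t=9: input=1 -> V=12
t=10: input=5 -> V=0 FIRE
t=11: input=3 -> V=24

Answer: 24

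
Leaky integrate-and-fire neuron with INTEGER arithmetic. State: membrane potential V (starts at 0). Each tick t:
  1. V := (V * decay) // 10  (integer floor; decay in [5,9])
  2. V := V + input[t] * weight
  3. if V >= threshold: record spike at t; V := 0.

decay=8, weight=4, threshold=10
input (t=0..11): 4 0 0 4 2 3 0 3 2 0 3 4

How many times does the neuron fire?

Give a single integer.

Answer: 6

Derivation:
t=0: input=4 -> V=0 FIRE
t=1: input=0 -> V=0
t=2: input=0 -> V=0
t=3: input=4 -> V=0 FIRE
t=4: input=2 -> V=8
t=5: input=3 -> V=0 FIRE
t=6: input=0 -> V=0
t=7: input=3 -> V=0 FIRE
t=8: input=2 -> V=8
t=9: input=0 -> V=6
t=10: input=3 -> V=0 FIRE
t=11: input=4 -> V=0 FIRE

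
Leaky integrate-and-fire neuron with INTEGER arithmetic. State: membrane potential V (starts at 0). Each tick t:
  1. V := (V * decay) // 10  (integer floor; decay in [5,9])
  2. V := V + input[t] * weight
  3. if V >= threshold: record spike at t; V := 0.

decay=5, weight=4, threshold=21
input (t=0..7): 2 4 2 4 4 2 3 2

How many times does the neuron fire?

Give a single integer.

Answer: 1

Derivation:
t=0: input=2 -> V=8
t=1: input=4 -> V=20
t=2: input=2 -> V=18
t=3: input=4 -> V=0 FIRE
t=4: input=4 -> V=16
t=5: input=2 -> V=16
t=6: input=3 -> V=20
t=7: input=2 -> V=18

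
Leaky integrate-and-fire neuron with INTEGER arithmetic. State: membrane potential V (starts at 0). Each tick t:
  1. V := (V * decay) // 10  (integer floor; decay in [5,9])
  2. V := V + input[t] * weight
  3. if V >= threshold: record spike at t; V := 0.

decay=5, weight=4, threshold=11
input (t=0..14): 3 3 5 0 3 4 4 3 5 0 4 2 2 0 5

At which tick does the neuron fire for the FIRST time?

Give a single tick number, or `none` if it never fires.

t=0: input=3 -> V=0 FIRE
t=1: input=3 -> V=0 FIRE
t=2: input=5 -> V=0 FIRE
t=3: input=0 -> V=0
t=4: input=3 -> V=0 FIRE
t=5: input=4 -> V=0 FIRE
t=6: input=4 -> V=0 FIRE
t=7: input=3 -> V=0 FIRE
t=8: input=5 -> V=0 FIRE
t=9: input=0 -> V=0
t=10: input=4 -> V=0 FIRE
t=11: input=2 -> V=8
t=12: input=2 -> V=0 FIRE
t=13: input=0 -> V=0
t=14: input=5 -> V=0 FIRE

Answer: 0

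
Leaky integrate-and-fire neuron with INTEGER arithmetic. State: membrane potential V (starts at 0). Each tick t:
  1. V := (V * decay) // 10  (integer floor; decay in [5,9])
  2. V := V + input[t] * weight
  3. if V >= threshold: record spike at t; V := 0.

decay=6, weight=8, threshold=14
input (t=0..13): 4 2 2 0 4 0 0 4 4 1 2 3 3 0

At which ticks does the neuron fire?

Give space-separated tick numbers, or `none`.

t=0: input=4 -> V=0 FIRE
t=1: input=2 -> V=0 FIRE
t=2: input=2 -> V=0 FIRE
t=3: input=0 -> V=0
t=4: input=4 -> V=0 FIRE
t=5: input=0 -> V=0
t=6: input=0 -> V=0
t=7: input=4 -> V=0 FIRE
t=8: input=4 -> V=0 FIRE
t=9: input=1 -> V=8
t=10: input=2 -> V=0 FIRE
t=11: input=3 -> V=0 FIRE
t=12: input=3 -> V=0 FIRE
t=13: input=0 -> V=0

Answer: 0 1 2 4 7 8 10 11 12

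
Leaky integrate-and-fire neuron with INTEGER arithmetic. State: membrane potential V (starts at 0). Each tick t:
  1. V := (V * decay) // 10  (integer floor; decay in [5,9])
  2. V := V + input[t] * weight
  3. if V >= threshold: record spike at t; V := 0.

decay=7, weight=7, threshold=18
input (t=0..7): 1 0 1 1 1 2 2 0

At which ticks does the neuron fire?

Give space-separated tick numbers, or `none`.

t=0: input=1 -> V=7
t=1: input=0 -> V=4
t=2: input=1 -> V=9
t=3: input=1 -> V=13
t=4: input=1 -> V=16
t=5: input=2 -> V=0 FIRE
t=6: input=2 -> V=14
t=7: input=0 -> V=9

Answer: 5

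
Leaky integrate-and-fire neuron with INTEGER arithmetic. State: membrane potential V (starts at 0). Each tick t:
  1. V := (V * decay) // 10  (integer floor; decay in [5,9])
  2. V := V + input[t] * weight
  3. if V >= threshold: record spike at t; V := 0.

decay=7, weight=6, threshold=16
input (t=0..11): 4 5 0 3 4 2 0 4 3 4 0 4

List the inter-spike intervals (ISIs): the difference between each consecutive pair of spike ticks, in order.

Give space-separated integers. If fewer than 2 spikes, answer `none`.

t=0: input=4 -> V=0 FIRE
t=1: input=5 -> V=0 FIRE
t=2: input=0 -> V=0
t=3: input=3 -> V=0 FIRE
t=4: input=4 -> V=0 FIRE
t=5: input=2 -> V=12
t=6: input=0 -> V=8
t=7: input=4 -> V=0 FIRE
t=8: input=3 -> V=0 FIRE
t=9: input=4 -> V=0 FIRE
t=10: input=0 -> V=0
t=11: input=4 -> V=0 FIRE

Answer: 1 2 1 3 1 1 2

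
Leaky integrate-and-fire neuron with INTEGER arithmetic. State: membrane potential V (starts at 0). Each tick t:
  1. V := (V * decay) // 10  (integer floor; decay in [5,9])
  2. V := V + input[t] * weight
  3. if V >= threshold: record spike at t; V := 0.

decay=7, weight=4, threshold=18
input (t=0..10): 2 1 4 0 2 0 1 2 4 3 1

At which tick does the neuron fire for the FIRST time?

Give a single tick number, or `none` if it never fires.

Answer: 2

Derivation:
t=0: input=2 -> V=8
t=1: input=1 -> V=9
t=2: input=4 -> V=0 FIRE
t=3: input=0 -> V=0
t=4: input=2 -> V=8
t=5: input=0 -> V=5
t=6: input=1 -> V=7
t=7: input=2 -> V=12
t=8: input=4 -> V=0 FIRE
t=9: input=3 -> V=12
t=10: input=1 -> V=12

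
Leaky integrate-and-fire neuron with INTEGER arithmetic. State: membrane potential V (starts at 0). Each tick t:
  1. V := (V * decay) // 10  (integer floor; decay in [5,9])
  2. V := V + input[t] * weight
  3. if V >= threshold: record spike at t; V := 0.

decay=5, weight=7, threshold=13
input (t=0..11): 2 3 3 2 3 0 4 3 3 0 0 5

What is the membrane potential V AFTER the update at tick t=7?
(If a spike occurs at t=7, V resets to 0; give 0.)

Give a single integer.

t=0: input=2 -> V=0 FIRE
t=1: input=3 -> V=0 FIRE
t=2: input=3 -> V=0 FIRE
t=3: input=2 -> V=0 FIRE
t=4: input=3 -> V=0 FIRE
t=5: input=0 -> V=0
t=6: input=4 -> V=0 FIRE
t=7: input=3 -> V=0 FIRE
t=8: input=3 -> V=0 FIRE
t=9: input=0 -> V=0
t=10: input=0 -> V=0
t=11: input=5 -> V=0 FIRE

Answer: 0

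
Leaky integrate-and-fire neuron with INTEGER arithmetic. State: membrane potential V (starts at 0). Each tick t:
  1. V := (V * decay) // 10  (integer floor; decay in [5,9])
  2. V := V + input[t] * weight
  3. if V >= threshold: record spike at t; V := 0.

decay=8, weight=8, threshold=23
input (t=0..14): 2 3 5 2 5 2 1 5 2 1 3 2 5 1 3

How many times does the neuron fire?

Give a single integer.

Answer: 7

Derivation:
t=0: input=2 -> V=16
t=1: input=3 -> V=0 FIRE
t=2: input=5 -> V=0 FIRE
t=3: input=2 -> V=16
t=4: input=5 -> V=0 FIRE
t=5: input=2 -> V=16
t=6: input=1 -> V=20
t=7: input=5 -> V=0 FIRE
t=8: input=2 -> V=16
t=9: input=1 -> V=20
t=10: input=3 -> V=0 FIRE
t=11: input=2 -> V=16
t=12: input=5 -> V=0 FIRE
t=13: input=1 -> V=8
t=14: input=3 -> V=0 FIRE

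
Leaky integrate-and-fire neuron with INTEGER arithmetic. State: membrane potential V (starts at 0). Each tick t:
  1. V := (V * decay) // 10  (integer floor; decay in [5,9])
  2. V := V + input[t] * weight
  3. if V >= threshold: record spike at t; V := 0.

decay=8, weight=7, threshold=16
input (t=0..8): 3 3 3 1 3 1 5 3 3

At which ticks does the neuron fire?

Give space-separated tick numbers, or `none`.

t=0: input=3 -> V=0 FIRE
t=1: input=3 -> V=0 FIRE
t=2: input=3 -> V=0 FIRE
t=3: input=1 -> V=7
t=4: input=3 -> V=0 FIRE
t=5: input=1 -> V=7
t=6: input=5 -> V=0 FIRE
t=7: input=3 -> V=0 FIRE
t=8: input=3 -> V=0 FIRE

Answer: 0 1 2 4 6 7 8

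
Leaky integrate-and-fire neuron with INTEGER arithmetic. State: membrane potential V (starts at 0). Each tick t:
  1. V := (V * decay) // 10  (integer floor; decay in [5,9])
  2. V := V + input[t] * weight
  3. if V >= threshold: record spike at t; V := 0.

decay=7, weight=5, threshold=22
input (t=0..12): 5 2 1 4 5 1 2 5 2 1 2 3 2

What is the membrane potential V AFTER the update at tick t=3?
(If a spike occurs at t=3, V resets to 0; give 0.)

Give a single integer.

Answer: 0

Derivation:
t=0: input=5 -> V=0 FIRE
t=1: input=2 -> V=10
t=2: input=1 -> V=12
t=3: input=4 -> V=0 FIRE
t=4: input=5 -> V=0 FIRE
t=5: input=1 -> V=5
t=6: input=2 -> V=13
t=7: input=5 -> V=0 FIRE
t=8: input=2 -> V=10
t=9: input=1 -> V=12
t=10: input=2 -> V=18
t=11: input=3 -> V=0 FIRE
t=12: input=2 -> V=10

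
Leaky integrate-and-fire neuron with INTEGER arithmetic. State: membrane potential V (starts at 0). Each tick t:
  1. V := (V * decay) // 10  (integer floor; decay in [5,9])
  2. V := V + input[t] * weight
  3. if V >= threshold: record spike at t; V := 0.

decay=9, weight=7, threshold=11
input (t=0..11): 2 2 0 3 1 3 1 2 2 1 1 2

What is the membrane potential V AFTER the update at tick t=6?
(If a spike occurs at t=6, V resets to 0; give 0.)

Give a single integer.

Answer: 7

Derivation:
t=0: input=2 -> V=0 FIRE
t=1: input=2 -> V=0 FIRE
t=2: input=0 -> V=0
t=3: input=3 -> V=0 FIRE
t=4: input=1 -> V=7
t=5: input=3 -> V=0 FIRE
t=6: input=1 -> V=7
t=7: input=2 -> V=0 FIRE
t=8: input=2 -> V=0 FIRE
t=9: input=1 -> V=7
t=10: input=1 -> V=0 FIRE
t=11: input=2 -> V=0 FIRE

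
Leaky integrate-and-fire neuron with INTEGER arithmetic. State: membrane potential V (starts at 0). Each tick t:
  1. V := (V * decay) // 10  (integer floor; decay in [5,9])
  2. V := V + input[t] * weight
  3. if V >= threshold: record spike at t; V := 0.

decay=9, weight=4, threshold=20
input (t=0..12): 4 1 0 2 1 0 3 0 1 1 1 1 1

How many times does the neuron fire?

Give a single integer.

Answer: 2

Derivation:
t=0: input=4 -> V=16
t=1: input=1 -> V=18
t=2: input=0 -> V=16
t=3: input=2 -> V=0 FIRE
t=4: input=1 -> V=4
t=5: input=0 -> V=3
t=6: input=3 -> V=14
t=7: input=0 -> V=12
t=8: input=1 -> V=14
t=9: input=1 -> V=16
t=10: input=1 -> V=18
t=11: input=1 -> V=0 FIRE
t=12: input=1 -> V=4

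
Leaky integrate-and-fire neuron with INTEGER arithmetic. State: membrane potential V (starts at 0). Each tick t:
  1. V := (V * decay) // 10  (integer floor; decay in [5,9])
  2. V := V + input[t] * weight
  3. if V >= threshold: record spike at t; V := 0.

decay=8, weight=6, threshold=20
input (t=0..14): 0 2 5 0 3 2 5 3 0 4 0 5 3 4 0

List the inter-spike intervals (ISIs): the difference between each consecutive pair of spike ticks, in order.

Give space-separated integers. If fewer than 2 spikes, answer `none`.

t=0: input=0 -> V=0
t=1: input=2 -> V=12
t=2: input=5 -> V=0 FIRE
t=3: input=0 -> V=0
t=4: input=3 -> V=18
t=5: input=2 -> V=0 FIRE
t=6: input=5 -> V=0 FIRE
t=7: input=3 -> V=18
t=8: input=0 -> V=14
t=9: input=4 -> V=0 FIRE
t=10: input=0 -> V=0
t=11: input=5 -> V=0 FIRE
t=12: input=3 -> V=18
t=13: input=4 -> V=0 FIRE
t=14: input=0 -> V=0

Answer: 3 1 3 2 2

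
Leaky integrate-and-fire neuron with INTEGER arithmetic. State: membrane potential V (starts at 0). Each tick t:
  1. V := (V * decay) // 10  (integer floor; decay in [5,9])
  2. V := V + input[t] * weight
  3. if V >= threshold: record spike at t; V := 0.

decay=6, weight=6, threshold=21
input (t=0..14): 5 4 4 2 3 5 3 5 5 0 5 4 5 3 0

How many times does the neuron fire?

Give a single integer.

t=0: input=5 -> V=0 FIRE
t=1: input=4 -> V=0 FIRE
t=2: input=4 -> V=0 FIRE
t=3: input=2 -> V=12
t=4: input=3 -> V=0 FIRE
t=5: input=5 -> V=0 FIRE
t=6: input=3 -> V=18
t=7: input=5 -> V=0 FIRE
t=8: input=5 -> V=0 FIRE
t=9: input=0 -> V=0
t=10: input=5 -> V=0 FIRE
t=11: input=4 -> V=0 FIRE
t=12: input=5 -> V=0 FIRE
t=13: input=3 -> V=18
t=14: input=0 -> V=10

Answer: 10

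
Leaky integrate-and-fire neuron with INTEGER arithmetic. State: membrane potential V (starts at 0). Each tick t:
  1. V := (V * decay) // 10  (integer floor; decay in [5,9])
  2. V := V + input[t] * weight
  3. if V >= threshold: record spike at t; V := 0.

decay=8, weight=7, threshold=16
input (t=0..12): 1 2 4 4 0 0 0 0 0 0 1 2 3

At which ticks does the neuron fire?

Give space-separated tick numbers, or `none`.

t=0: input=1 -> V=7
t=1: input=2 -> V=0 FIRE
t=2: input=4 -> V=0 FIRE
t=3: input=4 -> V=0 FIRE
t=4: input=0 -> V=0
t=5: input=0 -> V=0
t=6: input=0 -> V=0
t=7: input=0 -> V=0
t=8: input=0 -> V=0
t=9: input=0 -> V=0
t=10: input=1 -> V=7
t=11: input=2 -> V=0 FIRE
t=12: input=3 -> V=0 FIRE

Answer: 1 2 3 11 12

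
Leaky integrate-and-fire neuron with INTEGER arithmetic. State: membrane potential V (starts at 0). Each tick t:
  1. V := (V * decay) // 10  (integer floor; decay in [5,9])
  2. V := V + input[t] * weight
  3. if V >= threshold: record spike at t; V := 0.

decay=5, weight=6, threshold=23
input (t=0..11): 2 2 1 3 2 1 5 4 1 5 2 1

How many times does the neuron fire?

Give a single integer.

Answer: 4

Derivation:
t=0: input=2 -> V=12
t=1: input=2 -> V=18
t=2: input=1 -> V=15
t=3: input=3 -> V=0 FIRE
t=4: input=2 -> V=12
t=5: input=1 -> V=12
t=6: input=5 -> V=0 FIRE
t=7: input=4 -> V=0 FIRE
t=8: input=1 -> V=6
t=9: input=5 -> V=0 FIRE
t=10: input=2 -> V=12
t=11: input=1 -> V=12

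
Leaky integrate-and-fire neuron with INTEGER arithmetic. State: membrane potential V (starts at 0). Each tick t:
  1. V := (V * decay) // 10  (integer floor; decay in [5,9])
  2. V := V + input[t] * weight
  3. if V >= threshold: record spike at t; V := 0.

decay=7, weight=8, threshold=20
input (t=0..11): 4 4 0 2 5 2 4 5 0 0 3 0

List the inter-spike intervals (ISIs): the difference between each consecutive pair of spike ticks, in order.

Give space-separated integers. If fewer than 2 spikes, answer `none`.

t=0: input=4 -> V=0 FIRE
t=1: input=4 -> V=0 FIRE
t=2: input=0 -> V=0
t=3: input=2 -> V=16
t=4: input=5 -> V=0 FIRE
t=5: input=2 -> V=16
t=6: input=4 -> V=0 FIRE
t=7: input=5 -> V=0 FIRE
t=8: input=0 -> V=0
t=9: input=0 -> V=0
t=10: input=3 -> V=0 FIRE
t=11: input=0 -> V=0

Answer: 1 3 2 1 3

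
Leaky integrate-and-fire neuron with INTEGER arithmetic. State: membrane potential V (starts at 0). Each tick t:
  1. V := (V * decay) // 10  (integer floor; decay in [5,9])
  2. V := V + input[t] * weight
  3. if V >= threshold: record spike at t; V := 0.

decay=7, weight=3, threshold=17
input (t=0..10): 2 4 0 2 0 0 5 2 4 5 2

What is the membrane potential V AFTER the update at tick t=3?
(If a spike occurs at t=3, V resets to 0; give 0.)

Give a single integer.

t=0: input=2 -> V=6
t=1: input=4 -> V=16
t=2: input=0 -> V=11
t=3: input=2 -> V=13
t=4: input=0 -> V=9
t=5: input=0 -> V=6
t=6: input=5 -> V=0 FIRE
t=7: input=2 -> V=6
t=8: input=4 -> V=16
t=9: input=5 -> V=0 FIRE
t=10: input=2 -> V=6

Answer: 13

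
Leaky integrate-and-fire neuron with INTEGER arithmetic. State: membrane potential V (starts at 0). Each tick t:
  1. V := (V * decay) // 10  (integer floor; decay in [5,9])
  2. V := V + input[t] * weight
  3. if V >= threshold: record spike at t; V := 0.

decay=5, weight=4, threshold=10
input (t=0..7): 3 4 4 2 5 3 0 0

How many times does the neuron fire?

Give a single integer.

t=0: input=3 -> V=0 FIRE
t=1: input=4 -> V=0 FIRE
t=2: input=4 -> V=0 FIRE
t=3: input=2 -> V=8
t=4: input=5 -> V=0 FIRE
t=5: input=3 -> V=0 FIRE
t=6: input=0 -> V=0
t=7: input=0 -> V=0

Answer: 5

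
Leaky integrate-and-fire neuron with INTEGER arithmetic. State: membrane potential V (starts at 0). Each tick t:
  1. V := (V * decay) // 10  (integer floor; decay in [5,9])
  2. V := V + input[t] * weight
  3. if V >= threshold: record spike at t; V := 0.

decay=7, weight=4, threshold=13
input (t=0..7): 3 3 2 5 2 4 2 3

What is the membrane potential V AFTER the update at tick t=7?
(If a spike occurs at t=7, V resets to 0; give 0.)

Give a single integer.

Answer: 0

Derivation:
t=0: input=3 -> V=12
t=1: input=3 -> V=0 FIRE
t=2: input=2 -> V=8
t=3: input=5 -> V=0 FIRE
t=4: input=2 -> V=8
t=5: input=4 -> V=0 FIRE
t=6: input=2 -> V=8
t=7: input=3 -> V=0 FIRE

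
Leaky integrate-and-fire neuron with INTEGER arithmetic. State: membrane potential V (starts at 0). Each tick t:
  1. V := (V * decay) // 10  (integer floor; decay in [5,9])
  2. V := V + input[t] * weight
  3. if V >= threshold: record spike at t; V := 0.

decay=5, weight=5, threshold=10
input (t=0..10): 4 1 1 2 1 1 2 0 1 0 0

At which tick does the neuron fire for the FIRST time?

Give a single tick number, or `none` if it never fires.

t=0: input=4 -> V=0 FIRE
t=1: input=1 -> V=5
t=2: input=1 -> V=7
t=3: input=2 -> V=0 FIRE
t=4: input=1 -> V=5
t=5: input=1 -> V=7
t=6: input=2 -> V=0 FIRE
t=7: input=0 -> V=0
t=8: input=1 -> V=5
t=9: input=0 -> V=2
t=10: input=0 -> V=1

Answer: 0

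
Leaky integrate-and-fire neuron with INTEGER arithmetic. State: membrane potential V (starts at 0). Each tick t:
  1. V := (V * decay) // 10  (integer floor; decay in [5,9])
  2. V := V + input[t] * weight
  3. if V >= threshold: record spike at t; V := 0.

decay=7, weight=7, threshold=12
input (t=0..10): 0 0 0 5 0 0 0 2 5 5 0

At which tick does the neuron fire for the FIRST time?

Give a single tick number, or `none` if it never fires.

t=0: input=0 -> V=0
t=1: input=0 -> V=0
t=2: input=0 -> V=0
t=3: input=5 -> V=0 FIRE
t=4: input=0 -> V=0
t=5: input=0 -> V=0
t=6: input=0 -> V=0
t=7: input=2 -> V=0 FIRE
t=8: input=5 -> V=0 FIRE
t=9: input=5 -> V=0 FIRE
t=10: input=0 -> V=0

Answer: 3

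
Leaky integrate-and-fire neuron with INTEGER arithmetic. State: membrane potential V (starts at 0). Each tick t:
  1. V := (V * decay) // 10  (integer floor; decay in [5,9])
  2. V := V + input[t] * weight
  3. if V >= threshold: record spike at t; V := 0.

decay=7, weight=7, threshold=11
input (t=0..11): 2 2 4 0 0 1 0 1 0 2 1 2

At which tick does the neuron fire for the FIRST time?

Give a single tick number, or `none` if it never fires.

Answer: 0

Derivation:
t=0: input=2 -> V=0 FIRE
t=1: input=2 -> V=0 FIRE
t=2: input=4 -> V=0 FIRE
t=3: input=0 -> V=0
t=4: input=0 -> V=0
t=5: input=1 -> V=7
t=6: input=0 -> V=4
t=7: input=1 -> V=9
t=8: input=0 -> V=6
t=9: input=2 -> V=0 FIRE
t=10: input=1 -> V=7
t=11: input=2 -> V=0 FIRE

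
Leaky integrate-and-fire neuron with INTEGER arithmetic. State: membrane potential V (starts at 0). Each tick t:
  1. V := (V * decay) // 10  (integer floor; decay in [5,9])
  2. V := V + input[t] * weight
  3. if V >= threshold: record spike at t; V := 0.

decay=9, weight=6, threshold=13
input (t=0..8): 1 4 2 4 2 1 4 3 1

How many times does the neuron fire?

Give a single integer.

t=0: input=1 -> V=6
t=1: input=4 -> V=0 FIRE
t=2: input=2 -> V=12
t=3: input=4 -> V=0 FIRE
t=4: input=2 -> V=12
t=5: input=1 -> V=0 FIRE
t=6: input=4 -> V=0 FIRE
t=7: input=3 -> V=0 FIRE
t=8: input=1 -> V=6

Answer: 5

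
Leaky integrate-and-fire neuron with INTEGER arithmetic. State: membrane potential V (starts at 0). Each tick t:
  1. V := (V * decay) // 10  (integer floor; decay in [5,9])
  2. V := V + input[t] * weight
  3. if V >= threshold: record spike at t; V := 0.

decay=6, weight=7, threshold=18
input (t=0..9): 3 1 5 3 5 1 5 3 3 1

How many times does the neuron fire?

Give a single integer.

Answer: 7

Derivation:
t=0: input=3 -> V=0 FIRE
t=1: input=1 -> V=7
t=2: input=5 -> V=0 FIRE
t=3: input=3 -> V=0 FIRE
t=4: input=5 -> V=0 FIRE
t=5: input=1 -> V=7
t=6: input=5 -> V=0 FIRE
t=7: input=3 -> V=0 FIRE
t=8: input=3 -> V=0 FIRE
t=9: input=1 -> V=7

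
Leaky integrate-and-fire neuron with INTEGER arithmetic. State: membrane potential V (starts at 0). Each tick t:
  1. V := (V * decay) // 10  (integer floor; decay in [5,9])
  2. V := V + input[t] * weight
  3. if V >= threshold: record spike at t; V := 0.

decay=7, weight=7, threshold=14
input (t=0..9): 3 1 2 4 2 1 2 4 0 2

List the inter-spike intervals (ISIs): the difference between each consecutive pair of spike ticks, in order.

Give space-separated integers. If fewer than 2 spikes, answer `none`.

Answer: 2 1 1 2 1 2

Derivation:
t=0: input=3 -> V=0 FIRE
t=1: input=1 -> V=7
t=2: input=2 -> V=0 FIRE
t=3: input=4 -> V=0 FIRE
t=4: input=2 -> V=0 FIRE
t=5: input=1 -> V=7
t=6: input=2 -> V=0 FIRE
t=7: input=4 -> V=0 FIRE
t=8: input=0 -> V=0
t=9: input=2 -> V=0 FIRE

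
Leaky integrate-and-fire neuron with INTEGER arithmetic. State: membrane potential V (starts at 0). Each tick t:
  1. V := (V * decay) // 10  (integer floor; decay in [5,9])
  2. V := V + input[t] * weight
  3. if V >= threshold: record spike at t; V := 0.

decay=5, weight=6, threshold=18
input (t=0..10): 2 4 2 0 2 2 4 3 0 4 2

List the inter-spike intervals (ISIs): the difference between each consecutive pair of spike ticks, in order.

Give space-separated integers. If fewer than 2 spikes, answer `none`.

Answer: 4 1 1 2

Derivation:
t=0: input=2 -> V=12
t=1: input=4 -> V=0 FIRE
t=2: input=2 -> V=12
t=3: input=0 -> V=6
t=4: input=2 -> V=15
t=5: input=2 -> V=0 FIRE
t=6: input=4 -> V=0 FIRE
t=7: input=3 -> V=0 FIRE
t=8: input=0 -> V=0
t=9: input=4 -> V=0 FIRE
t=10: input=2 -> V=12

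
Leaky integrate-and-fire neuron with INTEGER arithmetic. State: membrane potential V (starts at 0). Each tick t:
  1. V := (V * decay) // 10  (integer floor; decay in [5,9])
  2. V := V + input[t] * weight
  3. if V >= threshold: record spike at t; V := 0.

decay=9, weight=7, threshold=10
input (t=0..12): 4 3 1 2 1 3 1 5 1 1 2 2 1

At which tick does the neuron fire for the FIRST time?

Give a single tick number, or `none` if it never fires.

t=0: input=4 -> V=0 FIRE
t=1: input=3 -> V=0 FIRE
t=2: input=1 -> V=7
t=3: input=2 -> V=0 FIRE
t=4: input=1 -> V=7
t=5: input=3 -> V=0 FIRE
t=6: input=1 -> V=7
t=7: input=5 -> V=0 FIRE
t=8: input=1 -> V=7
t=9: input=1 -> V=0 FIRE
t=10: input=2 -> V=0 FIRE
t=11: input=2 -> V=0 FIRE
t=12: input=1 -> V=7

Answer: 0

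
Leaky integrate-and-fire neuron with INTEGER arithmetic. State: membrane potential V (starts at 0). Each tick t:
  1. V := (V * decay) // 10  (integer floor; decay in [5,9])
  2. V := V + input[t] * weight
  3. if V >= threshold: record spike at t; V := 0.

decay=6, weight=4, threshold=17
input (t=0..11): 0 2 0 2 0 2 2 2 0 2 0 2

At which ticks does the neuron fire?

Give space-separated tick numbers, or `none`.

t=0: input=0 -> V=0
t=1: input=2 -> V=8
t=2: input=0 -> V=4
t=3: input=2 -> V=10
t=4: input=0 -> V=6
t=5: input=2 -> V=11
t=6: input=2 -> V=14
t=7: input=2 -> V=16
t=8: input=0 -> V=9
t=9: input=2 -> V=13
t=10: input=0 -> V=7
t=11: input=2 -> V=12

Answer: none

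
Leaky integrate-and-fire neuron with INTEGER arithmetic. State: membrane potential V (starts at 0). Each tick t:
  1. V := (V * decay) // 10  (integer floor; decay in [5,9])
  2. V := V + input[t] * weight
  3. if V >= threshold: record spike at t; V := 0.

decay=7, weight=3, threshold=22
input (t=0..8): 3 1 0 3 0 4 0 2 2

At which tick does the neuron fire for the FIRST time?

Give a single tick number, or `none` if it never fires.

t=0: input=3 -> V=9
t=1: input=1 -> V=9
t=2: input=0 -> V=6
t=3: input=3 -> V=13
t=4: input=0 -> V=9
t=5: input=4 -> V=18
t=6: input=0 -> V=12
t=7: input=2 -> V=14
t=8: input=2 -> V=15

Answer: none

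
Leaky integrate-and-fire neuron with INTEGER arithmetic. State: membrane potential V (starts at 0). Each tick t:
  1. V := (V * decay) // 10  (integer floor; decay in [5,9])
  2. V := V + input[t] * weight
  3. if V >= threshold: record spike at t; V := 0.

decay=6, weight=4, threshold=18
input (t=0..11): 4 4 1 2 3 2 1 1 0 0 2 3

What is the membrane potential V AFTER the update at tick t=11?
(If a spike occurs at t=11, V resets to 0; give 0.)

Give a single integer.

t=0: input=4 -> V=16
t=1: input=4 -> V=0 FIRE
t=2: input=1 -> V=4
t=3: input=2 -> V=10
t=4: input=3 -> V=0 FIRE
t=5: input=2 -> V=8
t=6: input=1 -> V=8
t=7: input=1 -> V=8
t=8: input=0 -> V=4
t=9: input=0 -> V=2
t=10: input=2 -> V=9
t=11: input=3 -> V=17

Answer: 17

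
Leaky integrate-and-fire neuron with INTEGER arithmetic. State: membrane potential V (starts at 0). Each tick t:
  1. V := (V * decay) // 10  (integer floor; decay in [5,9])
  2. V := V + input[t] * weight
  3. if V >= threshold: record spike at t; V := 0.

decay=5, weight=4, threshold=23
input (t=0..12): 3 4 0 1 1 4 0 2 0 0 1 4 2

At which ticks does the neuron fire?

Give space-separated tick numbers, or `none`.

Answer: none

Derivation:
t=0: input=3 -> V=12
t=1: input=4 -> V=22
t=2: input=0 -> V=11
t=3: input=1 -> V=9
t=4: input=1 -> V=8
t=5: input=4 -> V=20
t=6: input=0 -> V=10
t=7: input=2 -> V=13
t=8: input=0 -> V=6
t=9: input=0 -> V=3
t=10: input=1 -> V=5
t=11: input=4 -> V=18
t=12: input=2 -> V=17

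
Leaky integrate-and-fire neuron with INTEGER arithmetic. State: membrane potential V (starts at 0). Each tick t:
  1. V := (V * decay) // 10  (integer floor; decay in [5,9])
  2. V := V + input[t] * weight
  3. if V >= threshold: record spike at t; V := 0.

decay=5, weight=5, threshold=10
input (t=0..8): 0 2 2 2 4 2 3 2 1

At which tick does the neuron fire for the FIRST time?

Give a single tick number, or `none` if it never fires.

t=0: input=0 -> V=0
t=1: input=2 -> V=0 FIRE
t=2: input=2 -> V=0 FIRE
t=3: input=2 -> V=0 FIRE
t=4: input=4 -> V=0 FIRE
t=5: input=2 -> V=0 FIRE
t=6: input=3 -> V=0 FIRE
t=7: input=2 -> V=0 FIRE
t=8: input=1 -> V=5

Answer: 1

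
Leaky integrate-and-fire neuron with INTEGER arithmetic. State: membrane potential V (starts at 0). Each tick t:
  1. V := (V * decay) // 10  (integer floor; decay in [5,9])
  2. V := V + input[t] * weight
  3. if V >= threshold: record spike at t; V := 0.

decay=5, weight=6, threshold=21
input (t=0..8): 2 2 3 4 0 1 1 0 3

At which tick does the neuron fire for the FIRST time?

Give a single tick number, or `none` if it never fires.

t=0: input=2 -> V=12
t=1: input=2 -> V=18
t=2: input=3 -> V=0 FIRE
t=3: input=4 -> V=0 FIRE
t=4: input=0 -> V=0
t=5: input=1 -> V=6
t=6: input=1 -> V=9
t=7: input=0 -> V=4
t=8: input=3 -> V=20

Answer: 2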